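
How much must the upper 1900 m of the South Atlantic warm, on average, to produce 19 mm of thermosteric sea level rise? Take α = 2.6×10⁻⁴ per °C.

ΔT = Δh/(αH) = 0.019 / (2.6×10⁻⁴ × 1900) ≈ 0.03846 °C

ΔT ≈ 0.0385 °C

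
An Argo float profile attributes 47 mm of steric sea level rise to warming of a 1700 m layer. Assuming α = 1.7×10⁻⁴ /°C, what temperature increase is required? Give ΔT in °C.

about 0.163 °C

ΔT = Δh/(αH) = 0.047 / (1.7×10⁻⁴ × 1700) ≈ 0.1626 °C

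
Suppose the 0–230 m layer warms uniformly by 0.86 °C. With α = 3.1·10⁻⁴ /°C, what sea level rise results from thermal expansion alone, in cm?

Δh = 6.1 cm

Δh = αΔT·H = 3.1×10⁻⁴ × 0.86 × 230 = 0.061318 m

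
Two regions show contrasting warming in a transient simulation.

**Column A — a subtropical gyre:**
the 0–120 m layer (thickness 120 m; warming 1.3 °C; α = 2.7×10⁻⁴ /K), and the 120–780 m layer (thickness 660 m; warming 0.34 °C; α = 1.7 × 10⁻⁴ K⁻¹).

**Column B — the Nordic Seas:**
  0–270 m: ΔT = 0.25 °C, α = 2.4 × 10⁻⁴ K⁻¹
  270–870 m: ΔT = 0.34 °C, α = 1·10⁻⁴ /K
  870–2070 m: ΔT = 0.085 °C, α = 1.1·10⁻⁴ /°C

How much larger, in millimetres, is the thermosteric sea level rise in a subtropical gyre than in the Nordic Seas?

32.4 mm larger

A 2.7×10⁻⁴ × 1.3 × 120 = 0.04212 m
A 120–780 m: 1.7×10⁻⁴ × 660 × 0.34 = 0.038148 m
A total: 0.080268 m
B 2.4×10⁻⁴ × 0.25 × 270 = 0.01620 m
B Layer 2: 600 × 1×10⁻⁴ × 0.34 = 0.02040 m
B 1.1×10⁻⁴ × 0.085 × 1200 = 0.01122 m
B total: 0.04782 m
Difference: 0.080268 − 0.04782 = 0.032448 m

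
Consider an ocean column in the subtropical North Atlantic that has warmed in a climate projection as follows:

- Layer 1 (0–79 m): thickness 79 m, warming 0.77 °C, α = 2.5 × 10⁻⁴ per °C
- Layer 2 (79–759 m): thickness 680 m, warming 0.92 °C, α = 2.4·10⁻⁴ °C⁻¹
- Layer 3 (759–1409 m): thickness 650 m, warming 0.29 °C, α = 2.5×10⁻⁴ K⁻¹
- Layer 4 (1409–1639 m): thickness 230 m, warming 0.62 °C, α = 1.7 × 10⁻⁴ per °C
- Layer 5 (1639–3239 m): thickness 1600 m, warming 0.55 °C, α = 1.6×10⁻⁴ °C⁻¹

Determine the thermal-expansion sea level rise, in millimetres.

378 mm

79 × 2.5×10⁻⁴ × 0.77 = 0.0152075 m
Layer 2: 2.4×10⁻⁴ × 680 × 0.92 = 0.150144 m
759–1409 m: 0.29 × 650 × 2.5×10⁻⁴ = 0.047125 m
1.7×10⁻⁴ × 230 × 0.62 = 0.024242 m
1639–3239 m: 0.55 × 1600 × 1.6×10⁻⁴ = 0.14080 m
Δh = 0.0152075 + 0.150144 + 0.047125 + 0.024242 + 0.14080 = 0.3775185 m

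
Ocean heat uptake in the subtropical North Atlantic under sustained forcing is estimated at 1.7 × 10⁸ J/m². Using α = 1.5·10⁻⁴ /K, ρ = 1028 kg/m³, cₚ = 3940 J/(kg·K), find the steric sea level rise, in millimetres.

Δh = αQ/(ρcₚ) = 1.5×10⁻⁴ × 1.7×10⁸ / (1028 × 3940) ≈ 0.0062958 m

about 6.30 mm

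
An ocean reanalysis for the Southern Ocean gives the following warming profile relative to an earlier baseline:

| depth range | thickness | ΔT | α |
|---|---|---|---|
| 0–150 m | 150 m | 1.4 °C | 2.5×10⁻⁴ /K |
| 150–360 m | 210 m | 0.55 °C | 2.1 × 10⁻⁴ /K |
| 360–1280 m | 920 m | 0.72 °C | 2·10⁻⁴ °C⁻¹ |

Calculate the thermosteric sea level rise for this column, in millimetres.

about 209 mm

Layer 1: 150 × 1.4 × 2.5×10⁻⁴ = 0.05250 m
Layer 2: 0.55 × 210 × 2.1×10⁻⁴ = 0.024255 m
Layer 3: 2×10⁻⁴ × 0.72 × 920 = 0.13248 m
Δh = 0.05250 + 0.024255 + 0.13248 = 0.209235 m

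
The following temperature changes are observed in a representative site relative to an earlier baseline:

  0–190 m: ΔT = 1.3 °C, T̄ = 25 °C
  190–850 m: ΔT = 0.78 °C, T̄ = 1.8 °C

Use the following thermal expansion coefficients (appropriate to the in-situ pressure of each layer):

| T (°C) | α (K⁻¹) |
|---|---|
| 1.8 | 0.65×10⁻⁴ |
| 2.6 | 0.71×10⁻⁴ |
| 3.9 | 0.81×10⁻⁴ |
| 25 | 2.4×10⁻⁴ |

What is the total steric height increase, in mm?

Layer 1 at 25 °C → α = 2.4×10⁻⁴ K⁻¹
Layer 2 at 1.8 °C → α = 0.65×10⁻⁴ K⁻¹
Layer 1: 2.4×10⁻⁴ × 190 × 1.3 = 0.05928 m
0.78 × 660 × 0.65×10⁻⁴ = 0.033462 m
Δh = 0.05928 + 0.033462 = 0.092742 m ≈ 92.7 mm

Δh ≈ 92.7 mm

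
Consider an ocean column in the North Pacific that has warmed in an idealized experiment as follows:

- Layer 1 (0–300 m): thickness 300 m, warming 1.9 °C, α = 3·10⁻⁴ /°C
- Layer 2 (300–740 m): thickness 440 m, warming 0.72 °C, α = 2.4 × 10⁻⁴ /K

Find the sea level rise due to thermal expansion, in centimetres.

Δh = 24.7 cm

0–300 m: 300 × 3×10⁻⁴ × 1.9 = 0.17100 m
2.4×10⁻⁴ × 440 × 0.72 = 0.076032 m
Δh = 0.17100 + 0.076032 = 0.247032 m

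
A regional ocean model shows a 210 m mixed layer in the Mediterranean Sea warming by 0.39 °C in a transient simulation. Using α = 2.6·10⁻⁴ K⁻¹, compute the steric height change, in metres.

Δh = αΔT·H = 2.6×10⁻⁴ × 0.39 × 210 = 0.021294 m

Δh ≈ 0.0213 m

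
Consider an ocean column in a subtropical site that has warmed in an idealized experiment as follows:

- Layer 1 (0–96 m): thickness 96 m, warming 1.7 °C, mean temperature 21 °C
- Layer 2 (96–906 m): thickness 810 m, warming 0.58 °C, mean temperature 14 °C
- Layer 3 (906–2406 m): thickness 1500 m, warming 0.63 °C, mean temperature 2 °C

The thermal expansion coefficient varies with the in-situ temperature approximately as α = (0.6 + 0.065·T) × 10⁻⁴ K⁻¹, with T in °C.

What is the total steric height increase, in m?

Layer 1: α = (0.6 + 0.065×21)×10⁻⁴ = 1.965×10⁻⁴ K⁻¹
Layer 2: α = (0.6 + 0.065×14)×10⁻⁴ = 1.51×10⁻⁴ K⁻¹
Layer 3: α = (0.6 + 0.065×2)×10⁻⁴ = 0.73×10⁻⁴ K⁻¹
96 × 1.7 × 1.965×10⁻⁴ = 0.0320688 m
0.58 × 1.51×10⁻⁴ × 810 = 0.0709398 m
906–2406 m: 0.73×10⁻⁴ × 1500 × 0.63 = 0.068985 m
Δh = 0.0320688 + 0.0709398 + 0.068985 = 0.1719936 m

Δh ≈ 0.172 m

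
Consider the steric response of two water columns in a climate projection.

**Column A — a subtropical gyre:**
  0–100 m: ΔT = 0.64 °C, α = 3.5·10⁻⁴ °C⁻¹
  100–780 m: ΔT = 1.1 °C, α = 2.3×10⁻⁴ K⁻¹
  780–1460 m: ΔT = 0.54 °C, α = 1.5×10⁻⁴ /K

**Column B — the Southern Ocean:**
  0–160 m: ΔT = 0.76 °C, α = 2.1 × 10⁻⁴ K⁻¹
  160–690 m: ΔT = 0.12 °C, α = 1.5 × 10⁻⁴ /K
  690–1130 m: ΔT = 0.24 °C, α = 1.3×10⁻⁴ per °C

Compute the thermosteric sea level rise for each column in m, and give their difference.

Δh_A ≈ 0.250 m, Δh_B ≈ 0.0488 m; difference ≈ 0.201 m

A 100 × 0.64 × 3.5×10⁻⁴ = 0.02240 m
A Layer 2: 2.3×10⁻⁴ × 680 × 1.1 = 0.17204 m
A Layer 3: 1.5×10⁻⁴ × 680 × 0.54 = 0.05508 m
A total: 0.24952 m
B Layer 1: 2.1×10⁻⁴ × 0.76 × 160 = 0.025536 m
B Layer 2: 530 × 0.12 × 1.5×10⁻⁴ = 0.00954 m
B 690–1130 m: 0.24 × 440 × 1.3×10⁻⁴ = 0.013728 m
B total: 0.048804 m
Difference: 0.24952 − 0.048804 = 0.200716 m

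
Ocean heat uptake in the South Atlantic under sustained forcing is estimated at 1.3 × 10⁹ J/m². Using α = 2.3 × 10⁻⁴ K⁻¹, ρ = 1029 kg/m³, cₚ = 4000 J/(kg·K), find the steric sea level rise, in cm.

Δh = αQ/(ρcₚ) = 2.3×10⁻⁴ × 1.3×10⁹ / (1029 × 4000) ≈ 0.072643 m

Δh ≈ 7.26 cm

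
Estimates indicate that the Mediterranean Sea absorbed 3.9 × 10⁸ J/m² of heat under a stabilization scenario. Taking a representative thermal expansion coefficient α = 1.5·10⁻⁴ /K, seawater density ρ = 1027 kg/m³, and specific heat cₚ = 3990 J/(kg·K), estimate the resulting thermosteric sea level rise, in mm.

about 14.3 mm

Δh = αQ/(ρcₚ) = 1.5×10⁻⁴ × 3.9×10⁸ / (1027 × 3990) ≈ 0.014276 m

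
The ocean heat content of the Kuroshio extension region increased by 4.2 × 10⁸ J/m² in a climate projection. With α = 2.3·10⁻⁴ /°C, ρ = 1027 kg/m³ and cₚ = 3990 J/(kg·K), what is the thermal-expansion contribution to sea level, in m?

0.0236 m

Δh = αQ/(ρcₚ) = 2.3×10⁻⁴ × 4.2×10⁸ / (1027 × 3990) ≈ 0.023574 m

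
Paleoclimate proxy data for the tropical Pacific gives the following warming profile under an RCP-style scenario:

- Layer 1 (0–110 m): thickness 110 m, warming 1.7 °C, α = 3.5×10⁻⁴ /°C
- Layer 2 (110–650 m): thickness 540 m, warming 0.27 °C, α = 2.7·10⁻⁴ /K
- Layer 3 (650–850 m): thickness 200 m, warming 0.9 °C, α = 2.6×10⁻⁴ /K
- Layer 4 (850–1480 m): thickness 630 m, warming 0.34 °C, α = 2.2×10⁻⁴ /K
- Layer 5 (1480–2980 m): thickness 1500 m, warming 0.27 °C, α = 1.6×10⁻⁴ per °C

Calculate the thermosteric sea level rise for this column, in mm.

Δh = 264 mm

3.5×10⁻⁴ × 1.7 × 110 = 0.06545 m
Layer 2: 0.27 × 540 × 2.7×10⁻⁴ = 0.039366 m
650–850 m: 2.6×10⁻⁴ × 200 × 0.9 = 0.04680 m
850–1480 m: 2.2×10⁻⁴ × 630 × 0.34 = 0.047124 m
Layer 5: 1500 × 0.27 × 1.6×10⁻⁴ = 0.06480 m
Δh = 0.06545 + 0.039366 + 0.04680 + 0.047124 + 0.06480 = 0.26354 m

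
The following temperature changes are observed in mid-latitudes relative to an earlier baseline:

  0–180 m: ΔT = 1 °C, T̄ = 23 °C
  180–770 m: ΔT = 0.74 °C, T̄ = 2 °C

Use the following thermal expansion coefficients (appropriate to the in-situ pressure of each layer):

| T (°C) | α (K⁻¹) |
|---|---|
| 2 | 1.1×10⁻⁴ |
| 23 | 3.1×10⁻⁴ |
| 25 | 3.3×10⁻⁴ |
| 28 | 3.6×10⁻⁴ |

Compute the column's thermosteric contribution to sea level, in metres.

Δh = 0.104 m

Layer 1 at 23 °C → α = 3.1×10⁻⁴ K⁻¹
Layer 2 at 2 °C → α = 1.1×10⁻⁴ K⁻¹
0–180 m: 180 × 1 × 3.1×10⁻⁴ = 0.05580 m
Layer 2: 0.74 × 1.1×10⁻⁴ × 590 = 0.048026 m
Δh = 0.05580 + 0.048026 = 0.103826 m ≈ 0.104 m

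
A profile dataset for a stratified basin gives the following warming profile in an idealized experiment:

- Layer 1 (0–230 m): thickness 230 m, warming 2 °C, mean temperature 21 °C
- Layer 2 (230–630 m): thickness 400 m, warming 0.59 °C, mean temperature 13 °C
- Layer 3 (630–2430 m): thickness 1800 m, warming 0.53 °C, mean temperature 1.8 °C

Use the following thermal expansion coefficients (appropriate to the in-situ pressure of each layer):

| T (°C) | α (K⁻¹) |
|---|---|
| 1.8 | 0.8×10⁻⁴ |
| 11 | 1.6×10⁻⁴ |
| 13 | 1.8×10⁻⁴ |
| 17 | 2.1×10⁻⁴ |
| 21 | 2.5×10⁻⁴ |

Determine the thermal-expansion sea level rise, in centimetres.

Layer 1 at 21 °C → α = 2.5×10⁻⁴ K⁻¹
Layer 2 at 13 °C → α = 1.8×10⁻⁴ K⁻¹
Layer 3 at 1.8 °C → α = 0.8×10⁻⁴ K⁻¹
230 × 2.5×10⁻⁴ × 2 = 0.11500 m
230–630 m: 1.8×10⁻⁴ × 400 × 0.59 = 0.04248 m
630–2430 m: 0.53 × 1800 × 0.8×10⁻⁴ = 0.07632 m
Δh = 0.11500 + 0.04248 + 0.07632 = 0.23380 m

Δh ≈ 23 cm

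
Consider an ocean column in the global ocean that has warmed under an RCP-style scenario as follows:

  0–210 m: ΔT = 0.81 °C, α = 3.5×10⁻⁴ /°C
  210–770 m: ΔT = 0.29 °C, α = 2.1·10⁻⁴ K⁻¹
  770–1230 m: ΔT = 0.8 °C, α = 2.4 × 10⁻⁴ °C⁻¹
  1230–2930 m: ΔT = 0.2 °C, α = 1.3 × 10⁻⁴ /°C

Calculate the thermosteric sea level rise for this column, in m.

0.81 × 3.5×10⁻⁴ × 210 = 0.059535 m
0.29 × 560 × 2.1×10⁻⁴ = 0.034104 m
0.8 × 2.4×10⁻⁴ × 460 = 0.08832 m
1230–2930 m: 1.3×10⁻⁴ × 0.2 × 1700 = 0.04420 m
Δh = 0.059535 + 0.034104 + 0.08832 + 0.04420 = 0.226159 m ≈ 0.226 m

0.226 m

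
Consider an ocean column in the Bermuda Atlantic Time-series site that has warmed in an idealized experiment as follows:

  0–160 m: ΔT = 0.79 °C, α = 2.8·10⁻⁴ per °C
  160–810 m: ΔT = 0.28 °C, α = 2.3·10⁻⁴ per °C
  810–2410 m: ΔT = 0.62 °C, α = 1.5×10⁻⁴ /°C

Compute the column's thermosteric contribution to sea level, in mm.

226 mm

0.79 × 160 × 2.8×10⁻⁴ = 0.035392 m
2.3×10⁻⁴ × 650 × 0.28 = 0.04186 m
810–2410 m: 1.5×10⁻⁴ × 0.62 × 1600 = 0.14880 m
Δh = 0.035392 + 0.04186 + 0.14880 = 0.226052 m ≈ 226 mm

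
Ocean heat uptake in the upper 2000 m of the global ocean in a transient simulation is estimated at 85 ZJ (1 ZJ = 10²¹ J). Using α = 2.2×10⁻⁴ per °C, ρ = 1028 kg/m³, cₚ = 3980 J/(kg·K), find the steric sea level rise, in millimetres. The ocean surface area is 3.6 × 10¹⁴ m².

Per unit area: Q = 85×10²¹ / (3.6×10¹⁴) ≈ 2.361×10⁸ J/m²
Δh = αQ/(ρcₚ) = 2.2×10⁻⁴ × 2.361×10⁸ / (1028 × 3980) ≈ 0.012695 m

about 12.7 mm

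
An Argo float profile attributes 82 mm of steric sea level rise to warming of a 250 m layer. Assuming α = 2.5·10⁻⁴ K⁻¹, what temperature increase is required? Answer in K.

ΔT ≈ 1.31 K

ΔT = Δh/(αH) = 0.082 / (2.5×10⁻⁴ × 250) = 1.312 K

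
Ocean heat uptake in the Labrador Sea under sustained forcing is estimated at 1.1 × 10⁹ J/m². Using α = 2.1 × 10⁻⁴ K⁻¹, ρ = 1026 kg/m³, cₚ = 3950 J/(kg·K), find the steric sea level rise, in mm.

57.0 mm of thermosteric rise

Δh = αQ/(ρcₚ) = 2.1×10⁻⁴ × 1.1×10⁹ / (1026 × 3950) ≈ 0.056999 m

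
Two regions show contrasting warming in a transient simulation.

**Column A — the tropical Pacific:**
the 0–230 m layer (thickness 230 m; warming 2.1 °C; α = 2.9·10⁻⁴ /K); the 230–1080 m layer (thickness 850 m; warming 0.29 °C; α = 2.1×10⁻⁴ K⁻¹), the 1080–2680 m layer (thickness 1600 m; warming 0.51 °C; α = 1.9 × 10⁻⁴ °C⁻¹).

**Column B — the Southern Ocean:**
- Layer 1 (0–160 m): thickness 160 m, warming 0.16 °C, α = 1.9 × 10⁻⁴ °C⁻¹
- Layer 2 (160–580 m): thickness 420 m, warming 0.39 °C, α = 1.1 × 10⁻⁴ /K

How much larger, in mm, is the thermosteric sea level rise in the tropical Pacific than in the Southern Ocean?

324 mm

A 2.1 × 230 × 2.9×10⁻⁴ = 0.14007 m
A 230–1080 m: 0.29 × 850 × 2.1×10⁻⁴ = 0.051765 m
A Layer 3: 1600 × 0.51 × 1.9×10⁻⁴ = 0.15504 m
A total: 0.346875 m
B Layer 1: 160 × 0.16 × 1.9×10⁻⁴ = 0.004864 m
B 0.39 × 420 × 1.1×10⁻⁴ = 0.018018 m
B total: 0.022882 m
Difference: 0.346875 − 0.022882 = 0.323993 m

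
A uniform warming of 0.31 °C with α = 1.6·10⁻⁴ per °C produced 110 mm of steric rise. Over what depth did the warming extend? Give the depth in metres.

about 2220 m

H = Δh/(αΔT) = 0.11 / (1.6×10⁻⁴ × 0.31) ≈ 2218 m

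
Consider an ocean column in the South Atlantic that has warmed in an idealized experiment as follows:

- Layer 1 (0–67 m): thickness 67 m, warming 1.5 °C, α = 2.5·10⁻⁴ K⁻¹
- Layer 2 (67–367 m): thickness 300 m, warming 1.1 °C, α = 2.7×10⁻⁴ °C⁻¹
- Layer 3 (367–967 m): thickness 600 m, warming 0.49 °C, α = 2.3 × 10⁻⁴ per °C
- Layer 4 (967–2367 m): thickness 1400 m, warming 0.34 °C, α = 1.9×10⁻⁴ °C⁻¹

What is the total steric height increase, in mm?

272 mm of thermosteric rise

0–67 m: 67 × 1.5 × 2.5×10⁻⁴ = 0.025125 m
Layer 2: 1.1 × 300 × 2.7×10⁻⁴ = 0.08910 m
367–967 m: 0.49 × 2.3×10⁻⁴ × 600 = 0.06762 m
967–2367 m: 1400 × 1.9×10⁻⁴ × 0.34 = 0.09044 m
Δh = 0.025125 + 0.08910 + 0.06762 + 0.09044 = 0.272285 m ≈ 272 mm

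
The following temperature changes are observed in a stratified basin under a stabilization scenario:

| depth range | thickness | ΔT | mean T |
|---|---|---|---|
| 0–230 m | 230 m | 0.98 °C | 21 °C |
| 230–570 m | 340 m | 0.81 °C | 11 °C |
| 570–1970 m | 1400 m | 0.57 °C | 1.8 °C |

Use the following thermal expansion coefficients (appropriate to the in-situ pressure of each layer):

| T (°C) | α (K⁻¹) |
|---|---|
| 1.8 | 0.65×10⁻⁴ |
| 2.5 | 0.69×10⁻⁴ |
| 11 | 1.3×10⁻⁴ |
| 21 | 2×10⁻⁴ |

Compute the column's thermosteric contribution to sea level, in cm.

about 13.3 cm

Layer 1 at 21 °C → α = 2×10⁻⁴ K⁻¹
Layer 2 at 11 °C → α = 1.3×10⁻⁴ K⁻¹
Layer 3 at 1.8 °C → α = 0.65×10⁻⁴ K⁻¹
Layer 1: 2×10⁻⁴ × 230 × 0.98 = 0.04508 m
Layer 2: 0.81 × 1.3×10⁻⁴ × 340 = 0.035802 m
0.65×10⁻⁴ × 1400 × 0.57 = 0.05187 m
Δh = 0.04508 + 0.035802 + 0.05187 = 0.132752 m ≈ 13.3 cm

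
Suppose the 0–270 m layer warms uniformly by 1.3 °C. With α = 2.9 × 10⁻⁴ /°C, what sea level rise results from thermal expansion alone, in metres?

Δh = αΔT·H = 2.9×10⁻⁴ × 1.3 × 270 = 0.10179 m

0.102 m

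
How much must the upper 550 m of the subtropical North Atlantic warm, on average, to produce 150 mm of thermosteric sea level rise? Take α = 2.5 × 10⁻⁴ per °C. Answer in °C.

ΔT = Δh/(αH) = 0.15 / (2.5×10⁻⁴ × 550) ≈ 1.091 °C

about 1.1 °C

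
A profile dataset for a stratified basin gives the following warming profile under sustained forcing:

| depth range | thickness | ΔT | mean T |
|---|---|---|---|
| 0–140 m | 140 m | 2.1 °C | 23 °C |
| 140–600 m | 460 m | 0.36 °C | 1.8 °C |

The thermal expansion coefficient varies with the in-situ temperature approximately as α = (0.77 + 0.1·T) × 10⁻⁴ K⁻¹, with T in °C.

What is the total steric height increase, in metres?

0.106 m of thermosteric rise

Layer 1: α = (0.77 + 0.1×23)×10⁻⁴ = 3.07×10⁻⁴ K⁻¹
Layer 2: α = (0.77 + 0.1×1.8)×10⁻⁴ = 0.95×10⁻⁴ K⁻¹
Layer 1: 140 × 2.1 × 3.07×10⁻⁴ = 0.090258 m
Layer 2: 0.36 × 460 × 0.95×10⁻⁴ = 0.015732 m
Δh = 0.090258 + 0.015732 = 0.10599 m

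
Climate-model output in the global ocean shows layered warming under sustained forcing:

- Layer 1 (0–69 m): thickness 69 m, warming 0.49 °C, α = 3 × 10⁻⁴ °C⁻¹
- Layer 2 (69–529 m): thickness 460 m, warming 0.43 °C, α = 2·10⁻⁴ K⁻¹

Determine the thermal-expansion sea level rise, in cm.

3×10⁻⁴ × 0.49 × 69 = 0.010143 m
Layer 2: 460 × 0.43 × 2×10⁻⁴ = 0.03956 m
Δh = 0.010143 + 0.03956 = 0.049703 m

Δh ≈ 5.0 cm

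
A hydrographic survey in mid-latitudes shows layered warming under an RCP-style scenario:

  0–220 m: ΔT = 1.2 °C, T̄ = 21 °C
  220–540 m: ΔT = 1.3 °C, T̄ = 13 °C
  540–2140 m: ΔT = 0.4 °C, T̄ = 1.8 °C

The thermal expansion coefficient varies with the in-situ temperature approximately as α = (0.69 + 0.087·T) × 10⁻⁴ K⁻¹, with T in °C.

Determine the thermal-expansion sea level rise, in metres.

Layer 1: α = (0.69 + 0.087×21)×10⁻⁴ = 2.517×10⁻⁴ K⁻¹
Layer 2: α = (0.69 + 0.087×13)×10⁻⁴ = 1.821×10⁻⁴ K⁻¹
Layer 3: α = (0.69 + 0.087×1.8)×10⁻⁴ = 0.8466×10⁻⁴ K⁻¹
0–220 m: 220 × 1.2 × 2.517×10⁻⁴ = 0.0664488 m
Layer 2: 1.3 × 320 × 1.821×10⁻⁴ = 0.0757536 m
Layer 3: 1600 × 0.4 × 0.8466×10⁻⁴ = 0.0541824 m
Δh = 0.0664488 + 0.0757536 + 0.0541824 = 0.1963848 m ≈ 0.20 m

0.20 m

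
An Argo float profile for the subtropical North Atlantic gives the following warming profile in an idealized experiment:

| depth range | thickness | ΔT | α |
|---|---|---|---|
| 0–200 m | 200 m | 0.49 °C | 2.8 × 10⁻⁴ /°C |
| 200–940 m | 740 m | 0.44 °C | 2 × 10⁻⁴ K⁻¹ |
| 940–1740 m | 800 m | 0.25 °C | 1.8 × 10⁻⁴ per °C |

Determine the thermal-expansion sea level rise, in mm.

Δh ≈ 129 mm

0.49 × 2.8×10⁻⁴ × 200 = 0.02744 m
200–940 m: 740 × 2×10⁻⁴ × 0.44 = 0.06512 m
Layer 3: 800 × 0.25 × 1.8×10⁻⁴ = 0.03600 m
Δh = 0.02744 + 0.06512 + 0.03600 = 0.12856 m ≈ 129 mm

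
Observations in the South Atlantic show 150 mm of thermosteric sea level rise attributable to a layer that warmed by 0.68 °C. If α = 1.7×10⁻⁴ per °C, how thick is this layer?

H = Δh/(αΔT) = 0.15 / (1.7×10⁻⁴ × 0.68) ≈ 1298 m

about 1300 m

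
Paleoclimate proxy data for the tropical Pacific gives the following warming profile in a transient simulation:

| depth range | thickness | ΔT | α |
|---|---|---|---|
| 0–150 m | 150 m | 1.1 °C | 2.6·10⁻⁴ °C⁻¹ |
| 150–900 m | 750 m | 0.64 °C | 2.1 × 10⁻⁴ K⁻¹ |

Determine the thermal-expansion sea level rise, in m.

1.1 × 2.6×10⁻⁴ × 150 = 0.04290 m
150–900 m: 750 × 0.64 × 2.1×10⁻⁴ = 0.10080 m
Δh = 0.04290 + 0.10080 = 0.14370 m

0.144 m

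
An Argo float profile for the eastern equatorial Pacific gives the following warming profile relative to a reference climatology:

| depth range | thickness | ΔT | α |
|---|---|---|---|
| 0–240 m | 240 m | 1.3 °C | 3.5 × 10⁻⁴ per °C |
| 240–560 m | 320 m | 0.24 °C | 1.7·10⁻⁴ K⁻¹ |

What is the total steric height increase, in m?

about 0.122 m

0–240 m: 3.5×10⁻⁴ × 1.3 × 240 = 0.10920 m
Layer 2: 320 × 0.24 × 1.7×10⁻⁴ = 0.013056 m
Δh = 0.10920 + 0.013056 = 0.122256 m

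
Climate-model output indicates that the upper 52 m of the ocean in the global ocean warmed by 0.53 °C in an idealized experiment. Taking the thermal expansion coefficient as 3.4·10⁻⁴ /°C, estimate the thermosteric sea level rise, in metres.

about 0.0094 m

Δh = αΔT·H = 3.4×10⁻⁴ × 0.53 × 52 = 0.0093704 m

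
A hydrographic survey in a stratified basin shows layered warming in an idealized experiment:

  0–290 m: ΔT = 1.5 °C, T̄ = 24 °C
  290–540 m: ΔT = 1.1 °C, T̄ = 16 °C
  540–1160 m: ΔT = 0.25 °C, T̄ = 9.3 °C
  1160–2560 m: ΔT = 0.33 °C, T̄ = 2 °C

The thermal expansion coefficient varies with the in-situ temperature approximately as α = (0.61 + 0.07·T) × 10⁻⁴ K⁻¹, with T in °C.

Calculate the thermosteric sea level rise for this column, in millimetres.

Layer 1: α = (0.61 + 0.07×24)×10⁻⁴ = 2.29×10⁻⁴ K⁻¹
Layer 2: α = (0.61 + 0.07×16)×10⁻⁴ = 1.73×10⁻⁴ K⁻¹
Layer 3: α = (0.61 + 0.07×9.3)×10⁻⁴ = 1.261×10⁻⁴ K⁻¹
Layer 4: α = (0.61 + 0.07×2)×10⁻⁴ = 0.75×10⁻⁴ K⁻¹
2.29×10⁻⁴ × 290 × 1.5 = 0.099615 m
Layer 2: 1.1 × 250 × 1.73×10⁻⁴ = 0.047575 m
Layer 3: 620 × 1.261×10⁻⁴ × 0.25 = 0.0195455 m
Layer 4: 0.75×10⁻⁴ × 0.33 × 1400 = 0.03465 m
Δh = 0.099615 + 0.047575 + 0.0195455 + 0.03465 = 0.2013855 m ≈ 201 mm

Δh = 201 mm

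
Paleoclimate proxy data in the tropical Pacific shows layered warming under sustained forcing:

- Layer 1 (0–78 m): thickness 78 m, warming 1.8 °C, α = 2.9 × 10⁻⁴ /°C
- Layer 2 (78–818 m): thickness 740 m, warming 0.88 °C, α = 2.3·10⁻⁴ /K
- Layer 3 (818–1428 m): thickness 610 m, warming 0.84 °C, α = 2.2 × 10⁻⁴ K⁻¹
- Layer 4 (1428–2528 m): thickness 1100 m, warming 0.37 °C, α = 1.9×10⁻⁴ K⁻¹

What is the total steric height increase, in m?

1.8 × 78 × 2.9×10⁻⁴ = 0.040716 m
Layer 2: 0.88 × 2.3×10⁻⁴ × 740 = 0.149776 m
818–1428 m: 610 × 0.84 × 2.2×10⁻⁴ = 0.112728 m
1.9×10⁻⁴ × 1100 × 0.37 = 0.07733 m
Δh = 0.040716 + 0.149776 + 0.112728 + 0.07733 = 0.38055 m

Δh ≈ 0.38 m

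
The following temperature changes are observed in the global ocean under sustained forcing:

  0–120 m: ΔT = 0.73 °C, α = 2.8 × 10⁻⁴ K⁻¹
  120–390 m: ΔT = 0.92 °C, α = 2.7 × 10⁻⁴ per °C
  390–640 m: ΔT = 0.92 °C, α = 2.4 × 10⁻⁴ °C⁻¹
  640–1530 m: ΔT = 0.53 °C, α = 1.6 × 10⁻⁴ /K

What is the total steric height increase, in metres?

0.222 m

Layer 1: 0.73 × 120 × 2.8×10⁻⁴ = 0.024528 m
Layer 2: 0.92 × 2.7×10⁻⁴ × 270 = 0.067068 m
Layer 3: 0.92 × 2.4×10⁻⁴ × 250 = 0.05520 m
1.6×10⁻⁴ × 0.53 × 890 = 0.075472 m
Δh = 0.024528 + 0.067068 + 0.05520 + 0.075472 = 0.222268 m ≈ 0.222 m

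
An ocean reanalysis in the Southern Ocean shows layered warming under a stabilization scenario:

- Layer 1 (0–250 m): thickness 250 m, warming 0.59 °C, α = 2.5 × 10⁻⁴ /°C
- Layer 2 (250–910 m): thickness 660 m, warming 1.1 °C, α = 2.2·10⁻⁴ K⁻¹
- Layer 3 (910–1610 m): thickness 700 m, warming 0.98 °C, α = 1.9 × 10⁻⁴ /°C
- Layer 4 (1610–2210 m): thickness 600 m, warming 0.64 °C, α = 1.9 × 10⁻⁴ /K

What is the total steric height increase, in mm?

about 400 mm

0–250 m: 250 × 2.5×10⁻⁴ × 0.59 = 0.036875 m
Layer 2: 2.2×10⁻⁴ × 660 × 1.1 = 0.15972 m
Layer 3: 700 × 0.98 × 1.9×10⁻⁴ = 0.13034 m
600 × 0.64 × 1.9×10⁻⁴ = 0.07296 m
Δh = 0.036875 + 0.15972 + 0.13034 + 0.07296 = 0.399895 m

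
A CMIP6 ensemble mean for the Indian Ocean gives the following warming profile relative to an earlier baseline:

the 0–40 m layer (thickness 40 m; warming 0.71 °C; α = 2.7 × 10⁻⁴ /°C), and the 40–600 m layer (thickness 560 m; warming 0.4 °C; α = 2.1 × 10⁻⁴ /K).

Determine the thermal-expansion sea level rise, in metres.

Δh = 0.0547 m

Layer 1: 0.71 × 40 × 2.7×10⁻⁴ = 0.007668 m
Layer 2: 0.4 × 2.1×10⁻⁴ × 560 = 0.04704 m
Δh = 0.007668 + 0.04704 = 0.054708 m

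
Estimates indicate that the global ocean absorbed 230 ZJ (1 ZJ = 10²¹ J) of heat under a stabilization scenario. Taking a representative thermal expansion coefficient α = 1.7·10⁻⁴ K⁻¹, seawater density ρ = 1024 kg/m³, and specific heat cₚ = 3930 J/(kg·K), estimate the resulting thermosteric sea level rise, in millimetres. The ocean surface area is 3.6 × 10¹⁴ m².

Per unit area: Q = 230×10²¹ / (3.6×10¹⁴) ≈ 6.389×10⁸ J/m²
Δh = αQ/(ρcₚ) = 1.7×10⁻⁴ × 6.389×10⁸ / (1024 × 3930) ≈ 0.026989 m

27.0 mm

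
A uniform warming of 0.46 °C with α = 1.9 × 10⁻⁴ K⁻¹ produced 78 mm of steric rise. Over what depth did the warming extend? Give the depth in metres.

H = Δh/(αΔT) = 0.078 / (1.9×10⁻⁴ × 0.46) ≈ 892.4 m

890 m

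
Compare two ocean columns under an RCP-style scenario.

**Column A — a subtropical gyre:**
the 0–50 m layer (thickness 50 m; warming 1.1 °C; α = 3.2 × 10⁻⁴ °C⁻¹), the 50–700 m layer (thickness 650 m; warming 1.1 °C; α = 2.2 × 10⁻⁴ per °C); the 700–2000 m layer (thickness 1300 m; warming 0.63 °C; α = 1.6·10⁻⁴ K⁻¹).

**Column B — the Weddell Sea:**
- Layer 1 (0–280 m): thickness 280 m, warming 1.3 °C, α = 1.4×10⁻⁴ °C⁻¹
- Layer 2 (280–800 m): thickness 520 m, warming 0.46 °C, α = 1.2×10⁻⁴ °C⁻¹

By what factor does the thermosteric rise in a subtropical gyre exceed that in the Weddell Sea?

3.84

A Layer 1: 1.1 × 3.2×10⁻⁴ × 50 = 0.01760 m
A 1.1 × 2.2×10⁻⁴ × 650 = 0.15730 m
A Layer 3: 1300 × 0.63 × 1.6×10⁻⁴ = 0.13104 m
A total: 0.30594 m
B 0–280 m: 280 × 1.4×10⁻⁴ × 1.3 = 0.05096 m
B 0.46 × 520 × 1.2×10⁻⁴ = 0.028704 m
B total: 0.079664 m
Ratio: 0.30594 / 0.079664 ≈ 3.840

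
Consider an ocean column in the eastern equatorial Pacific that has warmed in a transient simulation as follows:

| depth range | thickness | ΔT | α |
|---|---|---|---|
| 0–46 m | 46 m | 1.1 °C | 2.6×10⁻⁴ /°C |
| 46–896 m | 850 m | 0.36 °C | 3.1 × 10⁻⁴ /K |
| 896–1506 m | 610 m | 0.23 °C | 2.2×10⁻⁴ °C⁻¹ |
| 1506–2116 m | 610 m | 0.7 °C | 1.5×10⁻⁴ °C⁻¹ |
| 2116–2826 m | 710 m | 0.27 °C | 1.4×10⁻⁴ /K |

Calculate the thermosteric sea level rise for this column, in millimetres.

46 × 1.1 × 2.6×10⁻⁴ = 0.013156 m
Layer 2: 850 × 0.36 × 3.1×10⁻⁴ = 0.09486 m
896–1506 m: 0.23 × 610 × 2.2×10⁻⁴ = 0.030866 m
1506–2116 m: 610 × 1.5×10⁻⁴ × 0.7 = 0.06405 m
2116–2826 m: 1.4×10⁻⁴ × 710 × 0.27 = 0.026838 m
Δh = 0.013156 + 0.09486 + 0.030866 + 0.06405 + 0.026838 = 0.22977 m ≈ 230 mm

Δh = 230 mm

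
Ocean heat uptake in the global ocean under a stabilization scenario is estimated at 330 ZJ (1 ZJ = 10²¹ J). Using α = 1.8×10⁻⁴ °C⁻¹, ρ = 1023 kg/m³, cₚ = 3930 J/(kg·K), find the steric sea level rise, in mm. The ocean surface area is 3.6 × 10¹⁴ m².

about 41.0 mm

Per unit area: Q = 330×10²¹ / (3.6×10¹⁴) ≈ 9.167×10⁸ J/m²
Δh = αQ/(ρcₚ) = 1.8×10⁻⁴ × 9.167×10⁸ / (1023 × 3930) ≈ 0.041042 m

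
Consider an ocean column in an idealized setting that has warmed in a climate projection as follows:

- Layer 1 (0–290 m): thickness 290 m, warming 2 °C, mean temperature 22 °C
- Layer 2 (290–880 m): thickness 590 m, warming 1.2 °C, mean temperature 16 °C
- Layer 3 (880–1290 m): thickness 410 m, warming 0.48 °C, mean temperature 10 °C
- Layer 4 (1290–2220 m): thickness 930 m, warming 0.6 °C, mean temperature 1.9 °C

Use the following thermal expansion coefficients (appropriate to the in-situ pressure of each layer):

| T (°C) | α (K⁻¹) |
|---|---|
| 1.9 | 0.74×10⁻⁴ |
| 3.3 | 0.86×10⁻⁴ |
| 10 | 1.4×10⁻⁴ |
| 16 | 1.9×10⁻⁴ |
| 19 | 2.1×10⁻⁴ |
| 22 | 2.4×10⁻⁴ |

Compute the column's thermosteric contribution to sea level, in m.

Δh ≈ 0.343 m

Layer 1 at 22 °C → α = 2.4×10⁻⁴ K⁻¹
Layer 2 at 16 °C → α = 1.9×10⁻⁴ K⁻¹
Layer 3 at 10 °C → α = 1.4×10⁻⁴ K⁻¹
Layer 4 at 1.9 °C → α = 0.74×10⁻⁴ K⁻¹
0–290 m: 2.4×10⁻⁴ × 290 × 2 = 0.13920 m
290–880 m: 1.9×10⁻⁴ × 590 × 1.2 = 0.13452 m
0.48 × 1.4×10⁻⁴ × 410 = 0.027552 m
0.74×10⁻⁴ × 0.6 × 930 = 0.041292 m
Δh = 0.13920 + 0.13452 + 0.027552 + 0.041292 = 0.342564 m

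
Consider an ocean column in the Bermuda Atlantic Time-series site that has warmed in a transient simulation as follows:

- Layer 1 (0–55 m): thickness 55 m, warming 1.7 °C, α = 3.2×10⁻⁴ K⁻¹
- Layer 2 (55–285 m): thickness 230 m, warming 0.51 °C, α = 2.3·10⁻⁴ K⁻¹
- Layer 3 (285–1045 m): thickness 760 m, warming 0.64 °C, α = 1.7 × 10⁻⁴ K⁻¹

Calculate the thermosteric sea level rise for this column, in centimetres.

14.0 cm

0–55 m: 3.2×10⁻⁴ × 55 × 1.7 = 0.02992 m
55–285 m: 0.51 × 2.3×10⁻⁴ × 230 = 0.026979 m
285–1045 m: 760 × 1.7×10⁻⁴ × 0.64 = 0.082688 m
Δh = 0.02992 + 0.026979 + 0.082688 = 0.139587 m ≈ 14.0 cm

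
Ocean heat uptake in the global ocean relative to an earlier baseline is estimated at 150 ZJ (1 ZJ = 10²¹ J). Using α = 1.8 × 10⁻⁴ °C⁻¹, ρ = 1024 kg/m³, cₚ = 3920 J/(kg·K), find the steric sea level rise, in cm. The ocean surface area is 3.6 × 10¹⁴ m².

Per unit area: Q = 150×10²¹ / (3.6×10¹⁴) ≈ 4.167×10⁸ J/m²
Δh = αQ/(ρcₚ) = 1.8×10⁻⁴ × 4.167×10⁸ / (1024 × 3920) ≈ 0.018686 m

1.87 cm of thermosteric rise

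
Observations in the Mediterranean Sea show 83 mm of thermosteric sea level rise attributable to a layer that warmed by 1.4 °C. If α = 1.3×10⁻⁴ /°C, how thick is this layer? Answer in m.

456 m

H = Δh/(αΔT) = 0.083 / (1.3×10⁻⁴ × 1.4) ≈ 456.0 m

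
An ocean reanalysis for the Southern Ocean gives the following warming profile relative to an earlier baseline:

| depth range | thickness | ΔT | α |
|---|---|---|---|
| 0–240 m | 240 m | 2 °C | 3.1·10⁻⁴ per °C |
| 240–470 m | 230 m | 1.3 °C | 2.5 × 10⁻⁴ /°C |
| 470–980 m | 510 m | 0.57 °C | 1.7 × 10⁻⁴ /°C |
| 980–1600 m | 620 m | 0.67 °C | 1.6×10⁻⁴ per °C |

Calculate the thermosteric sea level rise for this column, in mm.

339 mm of thermosteric rise

3.1×10⁻⁴ × 2 × 240 = 0.14880 m
2.5×10⁻⁴ × 230 × 1.3 = 0.07475 m
Layer 3: 510 × 0.57 × 1.7×10⁻⁴ = 0.049419 m
980–1600 m: 620 × 0.67 × 1.6×10⁻⁴ = 0.066464 m
Δh = 0.14880 + 0.07475 + 0.049419 + 0.066464 = 0.339433 m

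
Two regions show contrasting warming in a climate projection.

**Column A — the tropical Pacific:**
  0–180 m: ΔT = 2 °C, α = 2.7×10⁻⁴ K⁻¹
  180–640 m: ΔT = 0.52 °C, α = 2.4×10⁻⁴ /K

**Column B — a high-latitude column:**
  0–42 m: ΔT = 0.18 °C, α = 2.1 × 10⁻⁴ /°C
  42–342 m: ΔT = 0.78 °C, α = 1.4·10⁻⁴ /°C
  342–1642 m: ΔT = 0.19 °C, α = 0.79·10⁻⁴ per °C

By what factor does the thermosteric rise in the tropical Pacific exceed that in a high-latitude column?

≈ 2.9×

A Layer 1: 2.7×10⁻⁴ × 2 × 180 = 0.09720 m
A 180–640 m: 2.4×10⁻⁴ × 0.52 × 460 = 0.057408 m
A total: 0.154608 m
B 0–42 m: 42 × 2.1×10⁻⁴ × 0.18 = 0.0015876 m
B Layer 2: 1.4×10⁻⁴ × 0.78 × 300 = 0.03276 m
B Layer 3: 1300 × 0.19 × 0.79×10⁻⁴ = 0.019513 m
B total: 0.0538606 m
Ratio: 0.154608 / 0.0538606 ≈ 2.871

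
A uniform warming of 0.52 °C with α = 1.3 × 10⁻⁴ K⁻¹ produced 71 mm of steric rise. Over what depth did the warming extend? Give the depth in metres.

H = Δh/(αΔT) = 0.071 / (1.3×10⁻⁴ × 0.52) ≈ 1050 m

H ≈ 1050 m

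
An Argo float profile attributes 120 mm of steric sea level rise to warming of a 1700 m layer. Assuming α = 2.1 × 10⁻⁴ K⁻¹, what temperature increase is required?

ΔT = Δh/(αH) = 0.12 / (2.1×10⁻⁴ × 1700) ≈ 0.3361 K

ΔT ≈ 0.34 K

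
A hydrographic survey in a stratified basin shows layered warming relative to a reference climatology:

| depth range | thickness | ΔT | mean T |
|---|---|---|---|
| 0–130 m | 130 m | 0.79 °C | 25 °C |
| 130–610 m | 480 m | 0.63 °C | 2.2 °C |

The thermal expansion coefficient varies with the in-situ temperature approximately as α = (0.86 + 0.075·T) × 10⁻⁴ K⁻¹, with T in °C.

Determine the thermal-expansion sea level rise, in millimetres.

Layer 1: α = (0.86 + 0.075×25)×10⁻⁴ = 2.735×10⁻⁴ K⁻¹
Layer 2: α = (0.86 + 0.075×2.2)×10⁻⁴ = 1.025×10⁻⁴ K⁻¹
Layer 1: 2.735×10⁻⁴ × 0.79 × 130 = 0.02808845 m
Layer 2: 1.025×10⁻⁴ × 480 × 0.63 = 0.030996 m
Δh = 0.02808845 + 0.030996 = 0.05908445 m

59.1 mm of thermosteric rise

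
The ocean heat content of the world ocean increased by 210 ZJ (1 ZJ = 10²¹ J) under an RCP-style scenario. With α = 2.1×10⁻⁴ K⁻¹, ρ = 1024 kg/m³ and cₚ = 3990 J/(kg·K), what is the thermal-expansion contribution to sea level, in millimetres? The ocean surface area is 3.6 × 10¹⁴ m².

Δh = 30.0 mm

Per unit area: Q = 210×10²¹ / (3.6×10¹⁴) ≈ 5.833×10⁸ J/m²
Δh = αQ/(ρcₚ) = 2.1×10⁻⁴ × 5.833×10⁸ / (1024 × 3990) ≈ 0.02998 m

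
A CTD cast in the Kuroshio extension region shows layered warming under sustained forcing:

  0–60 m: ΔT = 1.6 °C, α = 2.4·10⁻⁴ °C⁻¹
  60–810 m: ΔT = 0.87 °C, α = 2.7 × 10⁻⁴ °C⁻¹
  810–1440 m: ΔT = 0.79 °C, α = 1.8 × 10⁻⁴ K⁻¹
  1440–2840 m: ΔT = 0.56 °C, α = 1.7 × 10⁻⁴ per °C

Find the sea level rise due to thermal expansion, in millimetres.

Layer 1: 1.6 × 60 × 2.4×10⁻⁴ = 0.02304 m
60–810 m: 2.7×10⁻⁴ × 0.87 × 750 = 0.176175 m
810–1440 m: 0.79 × 1.8×10⁻⁴ × 630 = 0.089586 m
Layer 4: 1400 × 0.56 × 1.7×10⁻⁴ = 0.13328 m
Δh = 0.02304 + 0.176175 + 0.089586 + 0.13328 = 0.422081 m

about 422 mm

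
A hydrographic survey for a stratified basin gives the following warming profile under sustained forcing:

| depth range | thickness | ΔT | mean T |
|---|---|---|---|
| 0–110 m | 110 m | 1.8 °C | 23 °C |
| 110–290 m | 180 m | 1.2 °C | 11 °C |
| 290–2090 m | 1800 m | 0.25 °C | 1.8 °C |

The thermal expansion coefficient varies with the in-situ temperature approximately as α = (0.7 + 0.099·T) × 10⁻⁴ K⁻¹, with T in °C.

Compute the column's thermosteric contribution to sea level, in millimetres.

Layer 1: α = (0.7 + 0.099×23)×10⁻⁴ = 2.977×10⁻⁴ K⁻¹
Layer 2: α = (0.7 + 0.099×11)×10⁻⁴ = 1.789×10⁻⁴ K⁻¹
Layer 3: α = (0.7 + 0.099×1.8)×10⁻⁴ = 0.8782×10⁻⁴ K⁻¹
Layer 1: 1.8 × 110 × 2.977×10⁻⁴ = 0.0589446 m
Layer 2: 1.789×10⁻⁴ × 1.2 × 180 = 0.0386424 m
290–2090 m: 0.8782×10⁻⁴ × 0.25 × 1800 = 0.039519 m
Δh = 0.0589446 + 0.0386424 + 0.039519 = 0.137106 m

Δh ≈ 137 mm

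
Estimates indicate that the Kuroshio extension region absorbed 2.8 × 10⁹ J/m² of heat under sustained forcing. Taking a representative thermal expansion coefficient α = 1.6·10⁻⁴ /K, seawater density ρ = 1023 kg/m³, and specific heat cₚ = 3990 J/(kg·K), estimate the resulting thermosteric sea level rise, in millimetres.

Δh = 110 mm

Δh = αQ/(ρcₚ) = 1.6×10⁻⁴ × 2.8×10⁹ / (1023 × 3990) ≈ 0.10976 m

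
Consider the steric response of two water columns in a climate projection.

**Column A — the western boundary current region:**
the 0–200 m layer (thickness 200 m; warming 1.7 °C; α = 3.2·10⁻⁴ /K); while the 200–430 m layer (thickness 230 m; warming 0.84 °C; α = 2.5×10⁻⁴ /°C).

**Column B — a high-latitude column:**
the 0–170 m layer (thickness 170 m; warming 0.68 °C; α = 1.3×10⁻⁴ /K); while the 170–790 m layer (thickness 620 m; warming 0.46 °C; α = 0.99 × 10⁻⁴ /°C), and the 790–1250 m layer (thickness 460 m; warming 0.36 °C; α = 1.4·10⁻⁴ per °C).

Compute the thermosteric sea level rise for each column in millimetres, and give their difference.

A: 160 mm; B: 66 mm; difference 91 mm

A 0–200 m: 1.7 × 3.2×10⁻⁴ × 200 = 0.10880 m
A 200–430 m: 230 × 0.84 × 2.5×10⁻⁴ = 0.04830 m
A total: 0.15710 m
B Layer 1: 1.3×10⁻⁴ × 170 × 0.68 = 0.015028 m
B 170–790 m: 0.46 × 620 × 0.99×10⁻⁴ = 0.0282348 m
B 790–1250 m: 1.4×10⁻⁴ × 460 × 0.36 = 0.023184 m
B total: 0.0664468 m
Difference: 0.15710 − 0.0664468 = 0.0906532 m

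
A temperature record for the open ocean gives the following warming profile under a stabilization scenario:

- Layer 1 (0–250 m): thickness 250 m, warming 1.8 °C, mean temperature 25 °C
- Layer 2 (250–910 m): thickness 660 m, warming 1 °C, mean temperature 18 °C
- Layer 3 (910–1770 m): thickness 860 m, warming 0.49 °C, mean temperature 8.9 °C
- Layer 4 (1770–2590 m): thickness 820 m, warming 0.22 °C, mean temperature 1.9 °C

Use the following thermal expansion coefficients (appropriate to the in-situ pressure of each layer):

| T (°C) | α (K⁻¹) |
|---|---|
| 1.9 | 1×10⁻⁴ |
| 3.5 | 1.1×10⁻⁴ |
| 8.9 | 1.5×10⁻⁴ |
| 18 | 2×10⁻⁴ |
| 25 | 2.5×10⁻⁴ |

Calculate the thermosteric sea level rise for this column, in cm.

Δh = 33 cm

Layer 1 at 25 °C → α = 2.5×10⁻⁴ K⁻¹
Layer 2 at 18 °C → α = 2×10⁻⁴ K⁻¹
Layer 3 at 8.9 °C → α = 1.5×10⁻⁴ K⁻¹
Layer 4 at 1.9 °C → α = 1×10⁻⁴ K⁻¹
Layer 1: 1.8 × 250 × 2.5×10⁻⁴ = 0.11250 m
2×10⁻⁴ × 1 × 660 = 0.13200 m
Layer 3: 860 × 0.49 × 1.5×10⁻⁴ = 0.06321 m
Layer 4: 1×10⁻⁴ × 820 × 0.22 = 0.01804 m
Δh = 0.11250 + 0.13200 + 0.06321 + 0.01804 = 0.32575 m ≈ 33 cm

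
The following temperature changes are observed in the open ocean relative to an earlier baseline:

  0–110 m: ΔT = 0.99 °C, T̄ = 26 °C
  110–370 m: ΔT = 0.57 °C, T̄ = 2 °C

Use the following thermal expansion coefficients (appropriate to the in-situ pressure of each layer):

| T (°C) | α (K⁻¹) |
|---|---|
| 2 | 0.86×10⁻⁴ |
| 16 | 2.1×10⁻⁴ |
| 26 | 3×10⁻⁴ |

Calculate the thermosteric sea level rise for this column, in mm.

Layer 1 at 26 °C → α = 3×10⁻⁴ K⁻¹
Layer 2 at 2 °C → α = 0.86×10⁻⁴ K⁻¹
Layer 1: 3×10⁻⁴ × 0.99 × 110 = 0.03267 m
Layer 2: 260 × 0.57 × 0.86×10⁻⁴ = 0.0127452 m
Δh = 0.03267 + 0.0127452 = 0.0454152 m

45.4 mm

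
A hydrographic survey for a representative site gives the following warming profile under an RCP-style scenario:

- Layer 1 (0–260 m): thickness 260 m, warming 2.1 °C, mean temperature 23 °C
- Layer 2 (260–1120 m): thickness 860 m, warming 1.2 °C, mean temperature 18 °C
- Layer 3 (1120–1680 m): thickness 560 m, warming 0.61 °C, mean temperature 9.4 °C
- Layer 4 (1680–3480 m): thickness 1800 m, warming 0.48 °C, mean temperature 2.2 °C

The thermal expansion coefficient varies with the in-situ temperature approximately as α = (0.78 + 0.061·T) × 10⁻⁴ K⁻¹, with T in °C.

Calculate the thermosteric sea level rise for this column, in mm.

Layer 1: α = (0.78 + 0.061×23)×10⁻⁴ = 2.183×10⁻⁴ K⁻¹
Layer 2: α = (0.78 + 0.061×18)×10⁻⁴ = 1.878×10⁻⁴ K⁻¹
Layer 3: α = (0.78 + 0.061×9.4)×10⁻⁴ = 1.3534×10⁻⁴ K⁻¹
Layer 4: α = (0.78 + 0.061×2.2)×10⁻⁴ = 0.9142×10⁻⁴ K⁻¹
2.183×10⁻⁴ × 2.1 × 260 = 0.1191918 m
260–1120 m: 1.2 × 860 × 1.878×10⁻⁴ = 0.1938096 m
0.61 × 560 × 1.3534×10⁻⁴ = 0.046232144 m
Layer 4: 0.48 × 0.9142×10⁻⁴ × 1800 = 0.07898688 m
Δh = 0.1191918 + 0.1938096 + 0.046232144 + 0.07898688 = 0.438220424 m ≈ 438 mm

about 438 mm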